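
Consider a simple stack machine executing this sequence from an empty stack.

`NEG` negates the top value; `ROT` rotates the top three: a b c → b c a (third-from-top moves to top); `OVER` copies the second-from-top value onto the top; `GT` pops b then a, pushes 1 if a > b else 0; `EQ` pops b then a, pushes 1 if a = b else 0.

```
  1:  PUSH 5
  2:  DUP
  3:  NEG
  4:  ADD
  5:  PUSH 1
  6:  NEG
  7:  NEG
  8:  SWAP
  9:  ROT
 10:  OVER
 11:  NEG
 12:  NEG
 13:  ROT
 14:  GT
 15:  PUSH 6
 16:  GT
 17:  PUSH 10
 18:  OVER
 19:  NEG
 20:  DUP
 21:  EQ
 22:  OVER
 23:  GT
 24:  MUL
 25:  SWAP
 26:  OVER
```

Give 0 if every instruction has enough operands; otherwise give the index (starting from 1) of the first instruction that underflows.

9

PUSH 5 -> [5]
DUP    -> [5, 5]
NEG    -> [5, -5]
ADD    -> [0]
PUSH 1 -> [0, 1]
NEG    -> [0, -1]
NEG    -> [0, 1]
SWAP   -> [1, 0]
ROT  — needs 3 operands, stack has 2 → underflow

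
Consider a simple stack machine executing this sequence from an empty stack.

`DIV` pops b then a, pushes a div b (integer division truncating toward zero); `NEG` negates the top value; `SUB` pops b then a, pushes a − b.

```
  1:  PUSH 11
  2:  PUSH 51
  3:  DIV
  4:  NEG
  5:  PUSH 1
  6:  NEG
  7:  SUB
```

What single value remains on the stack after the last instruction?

PUSH 11  [11]
PUSH 51  [11, 51]
DIV      [0]
NEG      [0]
PUSH 1   [0, 1]
NEG      [0, -1]
SUB      [1]

1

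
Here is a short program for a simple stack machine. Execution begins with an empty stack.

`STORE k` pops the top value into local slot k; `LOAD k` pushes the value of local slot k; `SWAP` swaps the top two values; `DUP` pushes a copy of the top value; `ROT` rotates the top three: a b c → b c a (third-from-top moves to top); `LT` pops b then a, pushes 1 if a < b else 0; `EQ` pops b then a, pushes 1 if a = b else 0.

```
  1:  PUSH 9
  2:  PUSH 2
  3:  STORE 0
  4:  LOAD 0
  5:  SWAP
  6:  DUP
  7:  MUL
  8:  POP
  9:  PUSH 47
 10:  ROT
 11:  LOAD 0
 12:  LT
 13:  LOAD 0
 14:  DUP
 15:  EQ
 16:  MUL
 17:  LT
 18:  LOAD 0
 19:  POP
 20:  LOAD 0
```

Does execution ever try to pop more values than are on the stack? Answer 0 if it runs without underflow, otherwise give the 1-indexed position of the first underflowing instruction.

10

PUSH 9  → [9]
PUSH 2  → [9, 2]
STORE 0 → [9]
LOAD 0  → [9, 2]
SWAP    → [2, 9]
DUP     → [2, 9, 9]
MUL     → [2, 81]
POP     → [2]
PUSH 47 → [2, 47]
ROT  — needs 3 operands, stack has 2 → underflow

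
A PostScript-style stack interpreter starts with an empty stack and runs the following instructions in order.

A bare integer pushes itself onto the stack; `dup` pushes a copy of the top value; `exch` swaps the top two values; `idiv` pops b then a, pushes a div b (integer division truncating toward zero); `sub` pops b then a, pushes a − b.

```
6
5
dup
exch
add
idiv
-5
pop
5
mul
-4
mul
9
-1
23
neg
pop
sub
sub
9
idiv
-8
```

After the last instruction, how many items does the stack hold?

6    : [6]
5    : [6, 5]
dup  : [6, 5, 5]
exch : [6, 5, 5]
add  : [6, 10]
idiv : [0]
-5   : [0, -5]
pop  : [0]
5    : [0, 5]
mul  : [0]
-4   : [0, -4]
mul  : [0]
9    : [0, 9]
-1   : [0, 9, -1]
23   : [0, 9, -1, 23]
neg  : [0, 9, -1, -23]
pop  : [0, 9, -1]
sub  : [0, 10]
sub  : [-10]
9    : [-10, 9]
idiv : [-1]
-8   : [-1, -8]

2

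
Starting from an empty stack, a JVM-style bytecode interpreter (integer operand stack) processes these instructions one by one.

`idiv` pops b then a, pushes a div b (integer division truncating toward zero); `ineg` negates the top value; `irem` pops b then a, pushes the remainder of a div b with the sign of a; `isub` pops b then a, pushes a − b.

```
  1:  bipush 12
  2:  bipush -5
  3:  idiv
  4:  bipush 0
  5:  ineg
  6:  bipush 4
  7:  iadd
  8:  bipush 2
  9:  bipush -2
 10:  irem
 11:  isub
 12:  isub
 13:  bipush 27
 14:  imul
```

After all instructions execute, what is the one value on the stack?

-162

bipush 12 -> 12
bipush -5 -> 12 -5
idiv      -> -2
bipush 0  -> -2 0
ineg      -> -2 0
bipush 4  -> -2 0 4
iadd      -> -2 4
bipush 2  -> -2 4 2
bipush -2 -> -2 4 2 -2
irem      -> -2 4 0
isub      -> -2 4
isub      -> -6
bipush 27 -> -6 27
imul      -> -162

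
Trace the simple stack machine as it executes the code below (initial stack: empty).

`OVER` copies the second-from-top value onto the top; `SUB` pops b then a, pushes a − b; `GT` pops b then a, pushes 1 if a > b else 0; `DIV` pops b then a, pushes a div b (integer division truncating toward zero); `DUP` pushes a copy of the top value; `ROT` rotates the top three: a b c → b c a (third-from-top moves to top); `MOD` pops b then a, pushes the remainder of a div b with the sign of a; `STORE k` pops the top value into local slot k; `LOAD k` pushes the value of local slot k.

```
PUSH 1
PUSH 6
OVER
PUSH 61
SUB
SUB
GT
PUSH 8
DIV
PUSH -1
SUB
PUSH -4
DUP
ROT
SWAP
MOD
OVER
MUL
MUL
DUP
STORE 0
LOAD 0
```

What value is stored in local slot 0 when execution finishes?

16

PUSH 1  → 1
PUSH 6  → 1 6
OVER    → 1 6 1
PUSH 61 → 1 6 1 61
SUB     → 1 6 -60
SUB     → 1 66
GT      → 0
PUSH 8  → 0 8
DIV     → 0
PUSH -1 → 0 -1
SUB     → 1
PUSH -4 → 1 -4
DUP     → 1 -4 -4
ROT     → -4 -4 1
SWAP    → -4 1 -4
MOD     → -4 1
OVER    → -4 1 -4
MUL     → -4 -4
MUL     → 16
DUP     → 16 16
STORE 0 → 16
LOAD 0  → 16 16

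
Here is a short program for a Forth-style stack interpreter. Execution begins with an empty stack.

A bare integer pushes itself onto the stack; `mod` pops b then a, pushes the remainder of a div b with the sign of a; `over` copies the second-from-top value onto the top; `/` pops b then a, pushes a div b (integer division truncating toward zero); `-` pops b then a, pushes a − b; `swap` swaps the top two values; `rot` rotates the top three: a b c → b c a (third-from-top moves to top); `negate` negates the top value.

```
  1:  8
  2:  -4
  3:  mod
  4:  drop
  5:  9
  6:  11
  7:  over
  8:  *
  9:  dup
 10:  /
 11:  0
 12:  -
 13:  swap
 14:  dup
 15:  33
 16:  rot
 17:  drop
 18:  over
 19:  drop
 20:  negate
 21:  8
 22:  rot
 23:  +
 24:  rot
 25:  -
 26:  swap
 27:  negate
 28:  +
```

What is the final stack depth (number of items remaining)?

1

8       8
-4      8 -4
mod     0
drop    (empty)
9       9
11      9 11
over    9 11 9
*       9 99
dup     9 99 99
/       9 1
0       9 1 0
-       9 1
swap    1 9
dup     1 9 9
33      1 9 9 33
rot     1 9 33 9
drop    1 9 33
over    1 9 33 9
drop    1 9 33
negate  1 9 -33
8       1 9 -33 8
rot     1 -33 8 9
+       1 -33 17
rot     -33 17 1
-       -33 16
swap    16 -33
negate  16 33
+       49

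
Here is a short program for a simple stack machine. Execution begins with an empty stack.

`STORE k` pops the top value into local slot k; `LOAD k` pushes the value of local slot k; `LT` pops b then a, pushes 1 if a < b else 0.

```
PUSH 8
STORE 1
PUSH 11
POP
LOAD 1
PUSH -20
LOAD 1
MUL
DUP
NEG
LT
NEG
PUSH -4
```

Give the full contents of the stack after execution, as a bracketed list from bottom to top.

[8, -1, -4]

PUSH 8   : [8]
STORE 1  : []
PUSH 11  : [11]
POP      : []
LOAD 1   : [8]
PUSH -20 : [8, -20]
LOAD 1   : [8, -20, 8]
MUL      : [8, -160]
DUP      : [8, -160, -160]
NEG      : [8, -160, 160]
LT       : [8, 1]
NEG      : [8, -1]
PUSH -4  : [8, -1, -4]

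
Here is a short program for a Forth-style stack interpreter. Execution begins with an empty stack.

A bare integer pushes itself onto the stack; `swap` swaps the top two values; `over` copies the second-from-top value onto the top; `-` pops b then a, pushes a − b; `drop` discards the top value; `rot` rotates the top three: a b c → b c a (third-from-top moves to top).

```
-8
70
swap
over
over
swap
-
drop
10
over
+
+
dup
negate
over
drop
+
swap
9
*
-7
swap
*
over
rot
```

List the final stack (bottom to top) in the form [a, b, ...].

-8      [-8]
70      [-8, 70]
swap    [70, -8]
over    [70, -8, 70]
over    [70, -8, 70, -8]
swap    [70, -8, -8, 70]
-       [70, -8, -78]
drop    [70, -8]
10      [70, -8, 10]
over    [70, -8, 10, -8]
+       [70, -8, 2]
+       [70, -6]
dup     [70, -6, -6]
negate  [70, -6, 6]
over    [70, -6, 6, -6]
drop    [70, -6, 6]
+       [70, 0]
swap    [0, 70]
9       [0, 70, 9]
*       [0, 630]
-7      [0, 630, -7]
swap    [0, -7, 630]
*       [0, -4410]
over    [0, -4410, 0]
rot     [-4410, 0, 0]

[-4410, 0, 0]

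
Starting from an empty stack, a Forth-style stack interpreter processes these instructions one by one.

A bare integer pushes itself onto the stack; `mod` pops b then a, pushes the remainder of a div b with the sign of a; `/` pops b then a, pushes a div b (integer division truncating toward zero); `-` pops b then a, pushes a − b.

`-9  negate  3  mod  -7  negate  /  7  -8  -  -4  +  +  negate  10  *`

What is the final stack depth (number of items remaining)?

-9     → [-9]
negate → [9]
3      → [9, 3]
mod    → [0]
-7     → [0, -7]
negate → [0, 7]
/      → [0]
7      → [0, 7]
-8     → [0, 7, -8]
-      → [0, 15]
-4     → [0, 15, -4]
+      → [0, 11]
+      → [11]
negate → [-11]
10     → [-11, 10]
*      → [-110]

1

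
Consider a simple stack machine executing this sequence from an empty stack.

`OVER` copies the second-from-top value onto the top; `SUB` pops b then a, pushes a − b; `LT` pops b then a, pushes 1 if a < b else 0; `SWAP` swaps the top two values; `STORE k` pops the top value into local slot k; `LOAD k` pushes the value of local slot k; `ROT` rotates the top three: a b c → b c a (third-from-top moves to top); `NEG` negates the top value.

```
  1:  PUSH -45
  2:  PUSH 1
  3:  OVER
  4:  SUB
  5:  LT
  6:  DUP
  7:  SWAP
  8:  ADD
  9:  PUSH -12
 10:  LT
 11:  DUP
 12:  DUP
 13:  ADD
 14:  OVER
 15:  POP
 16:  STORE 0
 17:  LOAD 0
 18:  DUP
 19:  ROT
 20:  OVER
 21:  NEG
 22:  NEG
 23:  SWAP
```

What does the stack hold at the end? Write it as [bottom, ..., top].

[0, 0, 0, 0]

PUSH -45 : -45
PUSH 1   : -45 1
OVER     : -45 1 -45
SUB      : -45 46
LT       : 1
DUP      : 1 1
SWAP     : 1 1
ADD      : 2
PUSH -12 : 2 -12
LT       : 0
DUP      : 0 0
DUP      : 0 0 0
ADD      : 0 0
OVER     : 0 0 0
POP      : 0 0
STORE 0  : 0
LOAD 0   : 0 0
DUP      : 0 0 0
ROT      : 0 0 0
OVER     : 0 0 0 0
NEG      : 0 0 0 0
NEG      : 0 0 0 0
SWAP     : 0 0 0 0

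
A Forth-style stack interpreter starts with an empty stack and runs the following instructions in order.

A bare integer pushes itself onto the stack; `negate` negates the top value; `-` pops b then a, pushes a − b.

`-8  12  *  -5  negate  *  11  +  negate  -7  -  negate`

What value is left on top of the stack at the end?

-8     : [-8]
12     : [-8, 12]
*      : [-96]
-5     : [-96, -5]
negate : [-96, 5]
*      : [-480]
11     : [-480, 11]
+      : [-469]
negate : [469]
-7     : [469, -7]
-      : [476]
negate : [-476]

-476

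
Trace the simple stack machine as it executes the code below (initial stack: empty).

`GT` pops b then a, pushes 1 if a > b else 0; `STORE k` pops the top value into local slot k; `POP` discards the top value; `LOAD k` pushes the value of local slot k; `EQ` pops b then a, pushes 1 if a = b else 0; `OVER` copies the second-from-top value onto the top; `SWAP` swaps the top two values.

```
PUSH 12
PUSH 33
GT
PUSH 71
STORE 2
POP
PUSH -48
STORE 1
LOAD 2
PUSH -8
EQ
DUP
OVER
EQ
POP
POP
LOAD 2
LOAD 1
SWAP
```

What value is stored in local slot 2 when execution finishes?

71

PUSH 12   12
PUSH 33   12 33
GT        0
PUSH 71   0 71
STORE 2   0
POP       (empty)
PUSH -48  -48
STORE 1   (empty)
LOAD 2    71
PUSH -8   71 -8
EQ        0
DUP       0 0
OVER      0 0 0
EQ        0 1
POP       0
POP       (empty)
LOAD 2    71
LOAD 1    71 -48
SWAP      -48 71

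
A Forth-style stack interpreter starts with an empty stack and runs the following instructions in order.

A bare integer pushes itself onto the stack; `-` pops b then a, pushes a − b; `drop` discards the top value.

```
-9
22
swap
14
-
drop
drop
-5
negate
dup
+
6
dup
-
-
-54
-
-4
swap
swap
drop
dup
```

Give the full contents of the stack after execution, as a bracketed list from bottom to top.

-9     -> -9
22     -> -9 22
swap   -> 22 -9
14     -> 22 -9 14
-      -> 22 -23
drop   -> 22
drop   -> (empty)
-5     -> -5
negate -> 5
dup    -> 5 5
+      -> 10
6      -> 10 6
dup    -> 10 6 6
-      -> 10 0
-      -> 10
-54    -> 10 -54
-      -> 64
-4     -> 64 -4
swap   -> -4 64
swap   -> 64 -4
drop   -> 64
dup    -> 64 64

[64, 64]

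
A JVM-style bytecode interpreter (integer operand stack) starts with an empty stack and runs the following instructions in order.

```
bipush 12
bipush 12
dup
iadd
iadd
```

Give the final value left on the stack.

36

bipush 12 -> [12]
bipush 12 -> [12, 12]
dup       -> [12, 12, 12]
iadd      -> [12, 24]
iadd      -> [36]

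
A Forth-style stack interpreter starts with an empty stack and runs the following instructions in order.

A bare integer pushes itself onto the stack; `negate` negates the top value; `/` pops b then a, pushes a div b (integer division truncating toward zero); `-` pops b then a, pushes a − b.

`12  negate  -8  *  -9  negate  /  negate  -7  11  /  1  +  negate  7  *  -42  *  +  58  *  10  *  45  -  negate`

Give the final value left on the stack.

12     -> 12
negate -> -12
-8     -> -12 -8
*      -> 96
-9     -> 96 -9
negate -> 96 9
/      -> 10
negate -> -10
-7     -> -10 -7
11     -> -10 -7 11
/      -> -10 0
1      -> -10 0 1
+      -> -10 1
negate -> -10 -1
7      -> -10 -1 7
*      -> -10 -7
-42    -> -10 -7 -42
*      -> -10 294
+      -> 284
58     -> 284 58
*      -> 16472
10     -> 16472 10
*      -> 164720
45     -> 164720 45
-      -> 164675
negate -> -164675

-164675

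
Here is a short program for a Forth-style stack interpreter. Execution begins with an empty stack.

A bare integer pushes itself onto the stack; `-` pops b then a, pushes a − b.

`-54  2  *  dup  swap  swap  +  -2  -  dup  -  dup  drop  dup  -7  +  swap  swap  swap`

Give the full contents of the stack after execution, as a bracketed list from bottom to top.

-54  → -54
2    → -54 2
*    → -108
dup  → -108 -108
swap → -108 -108
swap → -108 -108
+    → -216
-2   → -216 -2
-    → -214
dup  → -214 -214
-    → 0
dup  → 0 0
drop → 0
dup  → 0 0
-7   → 0 0 -7
+    → 0 -7
swap → -7 0
swap → 0 -7
swap → -7 0

[-7, 0]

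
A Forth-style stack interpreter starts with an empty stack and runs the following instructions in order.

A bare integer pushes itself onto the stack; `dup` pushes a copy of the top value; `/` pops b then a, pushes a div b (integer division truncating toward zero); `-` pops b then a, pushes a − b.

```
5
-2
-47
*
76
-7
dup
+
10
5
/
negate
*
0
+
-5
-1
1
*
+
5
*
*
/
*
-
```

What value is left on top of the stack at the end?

5

5      → [5]
-2     → [5, -2]
-47    → [5, -2, -47]
*      → [5, 94]
76     → [5, 94, 76]
-7     → [5, 94, 76, -7]
dup    → [5, 94, 76, -7, -7]
+      → [5, 94, 76, -14]
10     → [5, 94, 76, -14, 10]
5      → [5, 94, 76, -14, 10, 5]
/      → [5, 94, 76, -14, 2]
negate → [5, 94, 76, -14, -2]
*      → [5, 94, 76, 28]
0      → [5, 94, 76, 28, 0]
+      → [5, 94, 76, 28]
-5     → [5, 94, 76, 28, -5]
-1     → [5, 94, 76, 28, -5, -1]
1      → [5, 94, 76, 28, -5, -1, 1]
*      → [5, 94, 76, 28, -5, -1]
+      → [5, 94, 76, 28, -6]
5      → [5, 94, 76, 28, -6, 5]
*      → [5, 94, 76, 28, -30]
*      → [5, 94, 76, -840]
/      → [5, 94, 0]
*      → [5, 0]
-      → [5]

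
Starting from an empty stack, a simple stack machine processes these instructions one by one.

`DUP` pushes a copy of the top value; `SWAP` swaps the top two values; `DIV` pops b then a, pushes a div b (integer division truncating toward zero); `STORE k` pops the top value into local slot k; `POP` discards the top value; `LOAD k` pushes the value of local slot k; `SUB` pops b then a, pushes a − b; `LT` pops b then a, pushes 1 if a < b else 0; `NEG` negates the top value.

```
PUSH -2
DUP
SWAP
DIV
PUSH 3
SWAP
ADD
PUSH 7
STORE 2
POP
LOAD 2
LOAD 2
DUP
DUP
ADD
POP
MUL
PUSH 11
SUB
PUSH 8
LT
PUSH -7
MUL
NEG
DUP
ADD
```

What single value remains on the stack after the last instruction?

0

PUSH -2 → -2
DUP     → -2 -2
SWAP    → -2 -2
DIV     → 1
PUSH 3  → 1 3
SWAP    → 3 1
ADD     → 4
PUSH 7  → 4 7
STORE 2 → 4
POP     → (empty)
LOAD 2  → 7
LOAD 2  → 7 7
DUP     → 7 7 7
DUP     → 7 7 7 7
ADD     → 7 7 14
POP     → 7 7
MUL     → 49
PUSH 11 → 49 11
SUB     → 38
PUSH 8  → 38 8
LT      → 0
PUSH -7 → 0 -7
MUL     → 0
NEG     → 0
DUP     → 0 0
ADD     → 0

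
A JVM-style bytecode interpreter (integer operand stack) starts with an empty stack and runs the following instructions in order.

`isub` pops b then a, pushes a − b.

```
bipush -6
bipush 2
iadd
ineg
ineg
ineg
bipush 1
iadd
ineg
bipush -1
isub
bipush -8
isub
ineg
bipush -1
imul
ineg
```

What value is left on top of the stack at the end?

-4

bipush -6 -> -6
bipush 2  -> -6 2
iadd      -> -4
ineg      -> 4
ineg      -> -4
ineg      -> 4
bipush 1  -> 4 1
iadd      -> 5
ineg      -> -5
bipush -1 -> -5 -1
isub      -> -4
bipush -8 -> -4 -8
isub      -> 4
ineg      -> -4
bipush -1 -> -4 -1
imul      -> 4
ineg      -> -4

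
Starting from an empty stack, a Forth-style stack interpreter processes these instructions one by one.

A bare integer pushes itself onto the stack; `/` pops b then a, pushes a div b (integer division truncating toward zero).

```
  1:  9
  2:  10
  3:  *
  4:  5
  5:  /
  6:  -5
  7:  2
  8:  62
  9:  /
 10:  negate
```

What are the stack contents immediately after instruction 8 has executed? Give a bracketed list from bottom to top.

9  → 9
10 → 9 10
*  → 90
5  → 90 5
/  → 18
-5 → 18 -5
2  → 18 -5 2
62 → 18 -5 2 62

[18, -5, 2, 62]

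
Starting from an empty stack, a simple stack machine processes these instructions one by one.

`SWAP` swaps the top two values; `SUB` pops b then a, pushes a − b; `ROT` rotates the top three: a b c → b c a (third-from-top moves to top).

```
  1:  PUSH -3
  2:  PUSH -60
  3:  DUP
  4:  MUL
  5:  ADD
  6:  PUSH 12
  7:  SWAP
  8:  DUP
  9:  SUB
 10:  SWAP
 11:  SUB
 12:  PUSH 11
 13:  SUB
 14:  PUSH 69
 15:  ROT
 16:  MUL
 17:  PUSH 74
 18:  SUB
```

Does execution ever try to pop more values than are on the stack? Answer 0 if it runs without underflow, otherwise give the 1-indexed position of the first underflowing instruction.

15

PUSH -3  : [-3]
PUSH -60 : [-3, -60]
DUP      : [-3, -60, -60]
MUL      : [-3, 3600]
ADD      : [3597]
PUSH 12  : [3597, 12]
SWAP     : [12, 3597]
DUP      : [12, 3597, 3597]
SUB      : [12, 0]
SWAP     : [0, 12]
SUB      : [-12]
PUSH 11  : [-12, 11]
SUB      : [-23]
PUSH 69  : [-23, 69]
ROT  — needs 3 operands, stack has 2 → underflow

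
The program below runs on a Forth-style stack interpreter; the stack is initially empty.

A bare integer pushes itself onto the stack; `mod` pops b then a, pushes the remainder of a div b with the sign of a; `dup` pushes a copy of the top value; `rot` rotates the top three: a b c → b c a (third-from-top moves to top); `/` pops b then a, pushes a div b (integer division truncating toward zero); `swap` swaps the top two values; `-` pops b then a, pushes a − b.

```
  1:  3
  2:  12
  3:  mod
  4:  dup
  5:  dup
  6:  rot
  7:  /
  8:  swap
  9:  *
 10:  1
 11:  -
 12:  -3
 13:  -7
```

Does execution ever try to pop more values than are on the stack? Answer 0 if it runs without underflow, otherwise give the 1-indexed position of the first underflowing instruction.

0

3     3
12    3 12
mod   3
dup   3 3
dup   3 3 3
rot   3 3 3
/     3 1
swap  1 3
*     3
1     3 1
-     2
-3    2 -3
-7    2 -3 -7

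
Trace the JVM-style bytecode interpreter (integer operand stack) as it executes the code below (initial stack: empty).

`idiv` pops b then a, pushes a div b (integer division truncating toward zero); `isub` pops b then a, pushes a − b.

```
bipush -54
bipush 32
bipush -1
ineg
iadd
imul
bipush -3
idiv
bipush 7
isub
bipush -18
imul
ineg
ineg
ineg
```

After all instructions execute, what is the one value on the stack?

10566

bipush -54 -> -54
bipush 32  -> -54 32
bipush -1  -> -54 32 -1
ineg       -> -54 32 1
iadd       -> -54 33
imul       -> -1782
bipush -3  -> -1782 -3
idiv       -> 594
bipush 7   -> 594 7
isub       -> 587
bipush -18 -> 587 -18
imul       -> -10566
ineg       -> 10566
ineg       -> -10566
ineg       -> 10566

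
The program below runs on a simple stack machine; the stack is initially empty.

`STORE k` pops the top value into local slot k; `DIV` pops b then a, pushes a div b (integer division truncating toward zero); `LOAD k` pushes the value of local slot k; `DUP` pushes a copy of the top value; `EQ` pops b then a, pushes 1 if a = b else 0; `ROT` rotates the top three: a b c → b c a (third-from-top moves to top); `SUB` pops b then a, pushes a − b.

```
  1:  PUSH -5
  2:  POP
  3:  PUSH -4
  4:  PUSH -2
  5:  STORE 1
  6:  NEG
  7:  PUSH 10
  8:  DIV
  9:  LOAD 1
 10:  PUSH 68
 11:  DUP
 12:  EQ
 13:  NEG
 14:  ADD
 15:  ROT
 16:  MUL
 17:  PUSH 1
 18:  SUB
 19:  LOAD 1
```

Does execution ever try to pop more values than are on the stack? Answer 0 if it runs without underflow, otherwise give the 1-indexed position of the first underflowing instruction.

PUSH -5 → -5
POP     → (empty)
PUSH -4 → -4
PUSH -2 → -4 -2
STORE 1 → -4
NEG     → 4
PUSH 10 → 4 10
DIV     → 0
LOAD 1  → 0 -2
PUSH 68 → 0 -2 68
DUP     → 0 -2 68 68
EQ      → 0 -2 1
NEG     → 0 -2 -1
ADD     → 0 -3
ROT  — needs 3 operands, stack has 2 → underflow

15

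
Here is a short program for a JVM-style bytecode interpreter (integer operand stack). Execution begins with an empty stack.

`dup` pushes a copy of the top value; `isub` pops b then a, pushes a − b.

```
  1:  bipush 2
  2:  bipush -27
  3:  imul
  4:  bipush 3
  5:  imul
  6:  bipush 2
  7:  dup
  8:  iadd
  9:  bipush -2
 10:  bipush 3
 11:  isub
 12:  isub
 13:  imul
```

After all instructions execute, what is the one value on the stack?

-1458

bipush 2   → [2]
bipush -27 → [2, -27]
imul       → [-54]
bipush 3   → [-54, 3]
imul       → [-162]
bipush 2   → [-162, 2]
dup        → [-162, 2, 2]
iadd       → [-162, 4]
bipush -2  → [-162, 4, -2]
bipush 3   → [-162, 4, -2, 3]
isub       → [-162, 4, -5]
isub       → [-162, 9]
imul       → [-1458]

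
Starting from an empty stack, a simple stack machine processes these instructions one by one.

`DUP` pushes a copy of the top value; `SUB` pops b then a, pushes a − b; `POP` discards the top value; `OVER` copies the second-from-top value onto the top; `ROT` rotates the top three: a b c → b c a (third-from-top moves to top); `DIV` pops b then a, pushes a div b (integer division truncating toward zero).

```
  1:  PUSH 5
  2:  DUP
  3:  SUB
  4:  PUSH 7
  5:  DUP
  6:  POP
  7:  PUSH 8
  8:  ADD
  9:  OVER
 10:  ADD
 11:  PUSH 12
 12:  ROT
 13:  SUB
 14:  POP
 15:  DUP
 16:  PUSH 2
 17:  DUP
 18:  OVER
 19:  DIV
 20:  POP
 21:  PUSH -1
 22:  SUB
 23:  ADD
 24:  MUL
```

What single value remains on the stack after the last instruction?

270

PUSH 5   5
DUP      5 5
SUB      0
PUSH 7   0 7
DUP      0 7 7
POP      0 7
PUSH 8   0 7 8
ADD      0 15
OVER     0 15 0
ADD      0 15
PUSH 12  0 15 12
ROT      15 12 0
SUB      15 12
POP      15
DUP      15 15
PUSH 2   15 15 2
DUP      15 15 2 2
OVER     15 15 2 2 2
DIV      15 15 2 1
POP      15 15 2
PUSH -1  15 15 2 -1
SUB      15 15 3
ADD      15 18
MUL      270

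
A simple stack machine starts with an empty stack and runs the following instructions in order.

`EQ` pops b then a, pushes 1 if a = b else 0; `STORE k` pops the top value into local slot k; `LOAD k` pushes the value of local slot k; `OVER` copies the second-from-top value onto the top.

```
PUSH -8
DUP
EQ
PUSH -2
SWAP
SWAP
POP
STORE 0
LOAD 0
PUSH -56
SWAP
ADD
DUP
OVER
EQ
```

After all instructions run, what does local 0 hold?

1

PUSH -8  -> -8
DUP      -> -8 -8
EQ       -> 1
PUSH -2  -> 1 -2
SWAP     -> -2 1
SWAP     -> 1 -2
POP      -> 1
STORE 0  -> (empty)
LOAD 0   -> 1
PUSH -56 -> 1 -56
SWAP     -> -56 1
ADD      -> -55
DUP      -> -55 -55
OVER     -> -55 -55 -55
EQ       -> -55 1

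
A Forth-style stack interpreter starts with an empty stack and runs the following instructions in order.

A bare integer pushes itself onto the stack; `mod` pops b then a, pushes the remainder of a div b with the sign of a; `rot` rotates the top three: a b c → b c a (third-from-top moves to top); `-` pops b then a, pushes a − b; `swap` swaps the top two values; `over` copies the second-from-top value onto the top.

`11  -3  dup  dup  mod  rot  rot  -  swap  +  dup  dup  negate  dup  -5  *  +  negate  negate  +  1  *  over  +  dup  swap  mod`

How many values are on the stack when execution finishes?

2

11     -> 11
-3     -> 11 -3
dup    -> 11 -3 -3
dup    -> 11 -3 -3 -3
mod    -> 11 -3 0
rot    -> -3 0 11
rot    -> 0 11 -3
-      -> 0 14
swap   -> 14 0
+      -> 14
dup    -> 14 14
dup    -> 14 14 14
negate -> 14 14 -14
dup    -> 14 14 -14 -14
-5     -> 14 14 -14 -14 -5
*      -> 14 14 -14 70
+      -> 14 14 56
negate -> 14 14 -56
negate -> 14 14 56
+      -> 14 70
1      -> 14 70 1
*      -> 14 70
over   -> 14 70 14
+      -> 14 84
dup    -> 14 84 84
swap   -> 14 84 84
mod    -> 14 0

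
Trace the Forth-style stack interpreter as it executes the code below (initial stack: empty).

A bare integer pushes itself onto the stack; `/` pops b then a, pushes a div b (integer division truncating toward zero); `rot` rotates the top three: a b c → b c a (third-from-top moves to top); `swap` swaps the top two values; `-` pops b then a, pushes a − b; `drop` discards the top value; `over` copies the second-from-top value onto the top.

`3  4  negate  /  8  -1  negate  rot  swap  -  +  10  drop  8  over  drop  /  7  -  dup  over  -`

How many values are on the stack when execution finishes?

2

3      : [3]
4      : [3, 4]
negate : [3, -4]
/      : [0]
8      : [0, 8]
-1     : [0, 8, -1]
negate : [0, 8, 1]
rot    : [8, 1, 0]
swap   : [8, 0, 1]
-      : [8, -1]
+      : [7]
10     : [7, 10]
drop   : [7]
8      : [7, 8]
over   : [7, 8, 7]
drop   : [7, 8]
/      : [0]
7      : [0, 7]
-      : [-7]
dup    : [-7, -7]
over   : [-7, -7, -7]
-      : [-7, 0]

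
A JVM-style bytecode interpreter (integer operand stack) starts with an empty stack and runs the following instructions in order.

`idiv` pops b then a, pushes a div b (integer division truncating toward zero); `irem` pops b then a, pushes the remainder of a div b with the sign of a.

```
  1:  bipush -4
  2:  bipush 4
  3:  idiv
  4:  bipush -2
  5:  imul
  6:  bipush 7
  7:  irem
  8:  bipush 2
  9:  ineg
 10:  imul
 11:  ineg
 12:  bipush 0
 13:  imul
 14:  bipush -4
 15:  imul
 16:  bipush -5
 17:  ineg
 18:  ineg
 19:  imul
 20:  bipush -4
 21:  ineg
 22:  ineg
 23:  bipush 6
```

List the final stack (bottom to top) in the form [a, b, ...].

[0, -4, 6]

bipush -4 -> [-4]
bipush 4  -> [-4, 4]
idiv      -> [-1]
bipush -2 -> [-1, -2]
imul      -> [2]
bipush 7  -> [2, 7]
irem      -> [2]
bipush 2  -> [2, 2]
ineg      -> [2, -2]
imul      -> [-4]
ineg      -> [4]
bipush 0  -> [4, 0]
imul      -> [0]
bipush -4 -> [0, -4]
imul      -> [0]
bipush -5 -> [0, -5]
ineg      -> [0, 5]
ineg      -> [0, -5]
imul      -> [0]
bipush -4 -> [0, -4]
ineg      -> [0, 4]
ineg      -> [0, -4]
bipush 6  -> [0, -4, 6]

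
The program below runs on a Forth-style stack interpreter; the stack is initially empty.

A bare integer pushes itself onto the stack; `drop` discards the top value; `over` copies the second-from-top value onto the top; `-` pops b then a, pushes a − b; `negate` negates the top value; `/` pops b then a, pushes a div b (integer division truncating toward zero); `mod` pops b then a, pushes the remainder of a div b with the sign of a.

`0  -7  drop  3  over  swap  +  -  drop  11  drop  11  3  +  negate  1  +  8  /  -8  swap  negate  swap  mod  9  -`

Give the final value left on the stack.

0       [0]
-7      [0, -7]
drop    [0]
3       [0, 3]
over    [0, 3, 0]
swap    [0, 0, 3]
+       [0, 3]
-       [-3]
drop    []
11      [11]
drop    []
11      [11]
3       [11, 3]
+       [14]
negate  [-14]
1       [-14, 1]
+       [-13]
8       [-13, 8]
/       [-1]
-8      [-1, -8]
swap    [-8, -1]
negate  [-8, 1]
swap    [1, -8]
mod     [1]
9       [1, 9]
-       [-8]

-8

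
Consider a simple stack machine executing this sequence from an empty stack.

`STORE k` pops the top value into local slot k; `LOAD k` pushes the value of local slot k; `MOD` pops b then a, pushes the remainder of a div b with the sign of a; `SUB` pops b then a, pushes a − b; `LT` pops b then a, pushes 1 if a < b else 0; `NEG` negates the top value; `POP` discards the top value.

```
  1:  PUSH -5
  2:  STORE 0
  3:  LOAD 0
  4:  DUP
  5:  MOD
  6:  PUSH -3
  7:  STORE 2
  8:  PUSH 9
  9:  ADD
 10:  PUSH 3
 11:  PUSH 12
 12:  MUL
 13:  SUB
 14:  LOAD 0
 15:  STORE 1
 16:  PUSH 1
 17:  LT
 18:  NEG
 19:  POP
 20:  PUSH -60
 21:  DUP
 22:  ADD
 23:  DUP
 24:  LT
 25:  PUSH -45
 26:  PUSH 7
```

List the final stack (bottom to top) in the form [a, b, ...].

PUSH -5  : -5
STORE 0  : (empty)
LOAD 0   : -5
DUP      : -5 -5
MOD      : 0
PUSH -3  : 0 -3
STORE 2  : 0
PUSH 9   : 0 9
ADD      : 9
PUSH 3   : 9 3
PUSH 12  : 9 3 12
MUL      : 9 36
SUB      : -27
LOAD 0   : -27 -5
STORE 1  : -27
PUSH 1   : -27 1
LT       : 1
NEG      : -1
POP      : (empty)
PUSH -60 : -60
DUP      : -60 -60
ADD      : -120
DUP      : -120 -120
LT       : 0
PUSH -45 : 0 -45
PUSH 7   : 0 -45 7

[0, -45, 7]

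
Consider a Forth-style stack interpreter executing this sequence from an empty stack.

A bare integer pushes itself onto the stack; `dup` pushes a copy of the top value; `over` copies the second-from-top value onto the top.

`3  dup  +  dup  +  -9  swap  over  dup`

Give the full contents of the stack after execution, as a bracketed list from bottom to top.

[-9, 12, -9, -9]

3     [3]
dup   [3, 3]
+     [6]
dup   [6, 6]
+     [12]
-9    [12, -9]
swap  [-9, 12]
over  [-9, 12, -9]
dup   [-9, 12, -9, -9]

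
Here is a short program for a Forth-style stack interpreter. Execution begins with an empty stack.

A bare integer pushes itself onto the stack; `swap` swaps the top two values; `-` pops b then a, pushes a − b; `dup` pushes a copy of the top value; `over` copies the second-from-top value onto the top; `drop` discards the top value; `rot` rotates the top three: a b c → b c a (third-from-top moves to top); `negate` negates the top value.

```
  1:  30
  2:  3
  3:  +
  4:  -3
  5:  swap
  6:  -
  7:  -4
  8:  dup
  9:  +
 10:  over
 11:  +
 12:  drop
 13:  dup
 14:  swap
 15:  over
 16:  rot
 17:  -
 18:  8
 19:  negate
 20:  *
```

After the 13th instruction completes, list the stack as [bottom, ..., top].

30   → [30]
3    → [30, 3]
+    → [33]
-3   → [33, -3]
swap → [-3, 33]
-    → [-36]
-4   → [-36, -4]
dup  → [-36, -4, -4]
+    → [-36, -8]
over → [-36, -8, -36]
+    → [-36, -44]
drop → [-36]
dup  → [-36, -36]

[-36, -36]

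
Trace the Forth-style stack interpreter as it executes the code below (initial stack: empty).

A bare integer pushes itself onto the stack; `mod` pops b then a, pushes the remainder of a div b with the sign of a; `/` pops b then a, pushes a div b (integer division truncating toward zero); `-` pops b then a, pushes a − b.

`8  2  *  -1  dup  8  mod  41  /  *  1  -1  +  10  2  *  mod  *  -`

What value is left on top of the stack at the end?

8    8
2    8 2
*    16
-1   16 -1
dup  16 -1 -1
8    16 -1 -1 8
mod  16 -1 -1
41   16 -1 -1 41
/    16 -1 0
*    16 0
1    16 0 1
-1   16 0 1 -1
+    16 0 0
10   16 0 0 10
2    16 0 0 10 2
*    16 0 0 20
mod  16 0 0
*    16 0
-    16

16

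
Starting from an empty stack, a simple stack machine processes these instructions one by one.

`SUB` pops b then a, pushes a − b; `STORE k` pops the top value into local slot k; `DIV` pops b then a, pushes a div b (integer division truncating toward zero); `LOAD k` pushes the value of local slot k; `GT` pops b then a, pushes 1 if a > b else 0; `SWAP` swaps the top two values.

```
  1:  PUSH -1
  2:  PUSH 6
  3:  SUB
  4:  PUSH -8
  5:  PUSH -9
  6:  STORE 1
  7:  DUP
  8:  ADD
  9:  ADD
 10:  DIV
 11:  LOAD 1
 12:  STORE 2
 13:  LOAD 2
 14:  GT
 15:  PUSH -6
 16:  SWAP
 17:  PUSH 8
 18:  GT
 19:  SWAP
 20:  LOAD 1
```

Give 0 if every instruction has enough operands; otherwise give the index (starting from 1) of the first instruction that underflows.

PUSH -1 → [-1]
PUSH 6  → [-1, 6]
SUB     → [-7]
PUSH -8 → [-7, -8]
PUSH -9 → [-7, -8, -9]
STORE 1 → [-7, -8]
DUP     → [-7, -8, -8]
ADD     → [-7, -16]
ADD     → [-23]
DIV  — needs 2 operands, stack has 1 → underflow

10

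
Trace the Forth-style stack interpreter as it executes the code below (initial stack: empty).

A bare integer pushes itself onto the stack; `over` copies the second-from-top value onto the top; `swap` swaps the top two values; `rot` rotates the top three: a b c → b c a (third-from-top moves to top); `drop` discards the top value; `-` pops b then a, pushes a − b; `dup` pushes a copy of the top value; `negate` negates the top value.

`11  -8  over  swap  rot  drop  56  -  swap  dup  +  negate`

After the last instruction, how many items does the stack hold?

11     -> [11]
-8     -> [11, -8]
over   -> [11, -8, 11]
swap   -> [11, 11, -8]
rot    -> [11, -8, 11]
drop   -> [11, -8]
56     -> [11, -8, 56]
-      -> [11, -64]
swap   -> [-64, 11]
dup    -> [-64, 11, 11]
+      -> [-64, 22]
negate -> [-64, -22]

2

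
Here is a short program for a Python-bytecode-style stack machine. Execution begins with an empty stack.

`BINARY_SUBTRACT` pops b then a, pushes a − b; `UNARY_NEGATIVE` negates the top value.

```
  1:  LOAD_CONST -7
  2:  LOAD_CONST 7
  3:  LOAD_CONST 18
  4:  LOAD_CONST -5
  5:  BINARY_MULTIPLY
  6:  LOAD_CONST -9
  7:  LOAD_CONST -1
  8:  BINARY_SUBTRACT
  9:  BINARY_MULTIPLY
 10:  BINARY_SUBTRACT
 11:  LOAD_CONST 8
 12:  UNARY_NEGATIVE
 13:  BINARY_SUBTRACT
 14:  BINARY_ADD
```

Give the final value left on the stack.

-712

LOAD_CONST -7   → -7
LOAD_CONST 7    → -7 7
LOAD_CONST 18   → -7 7 18
LOAD_CONST -5   → -7 7 18 -5
BINARY_MULTIPLY → -7 7 -90
LOAD_CONST -9   → -7 7 -90 -9
LOAD_CONST -1   → -7 7 -90 -9 -1
BINARY_SUBTRACT → -7 7 -90 -8
BINARY_MULTIPLY → -7 7 720
BINARY_SUBTRACT → -7 -713
LOAD_CONST 8    → -7 -713 8
UNARY_NEGATIVE  → -7 -713 -8
BINARY_SUBTRACT → -7 -705
BINARY_ADD      → -712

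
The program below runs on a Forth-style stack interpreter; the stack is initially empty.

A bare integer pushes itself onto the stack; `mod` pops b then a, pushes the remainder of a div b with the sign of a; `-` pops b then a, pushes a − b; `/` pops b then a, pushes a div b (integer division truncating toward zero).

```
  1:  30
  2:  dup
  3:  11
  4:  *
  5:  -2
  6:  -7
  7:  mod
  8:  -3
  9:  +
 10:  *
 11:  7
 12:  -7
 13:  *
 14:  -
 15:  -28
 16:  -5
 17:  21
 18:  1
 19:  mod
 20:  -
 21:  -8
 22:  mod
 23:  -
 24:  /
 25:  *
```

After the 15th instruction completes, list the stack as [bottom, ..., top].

[30, -1601, -28]

30  → 30
dup → 30 30
11  → 30 30 11
*   → 30 330
-2  → 30 330 -2
-7  → 30 330 -2 -7
mod → 30 330 -2
-3  → 30 330 -2 -3
+   → 30 330 -5
*   → 30 -1650
7   → 30 -1650 7
-7  → 30 -1650 7 -7
*   → 30 -1650 -49
-   → 30 -1601
-28 → 30 -1601 -28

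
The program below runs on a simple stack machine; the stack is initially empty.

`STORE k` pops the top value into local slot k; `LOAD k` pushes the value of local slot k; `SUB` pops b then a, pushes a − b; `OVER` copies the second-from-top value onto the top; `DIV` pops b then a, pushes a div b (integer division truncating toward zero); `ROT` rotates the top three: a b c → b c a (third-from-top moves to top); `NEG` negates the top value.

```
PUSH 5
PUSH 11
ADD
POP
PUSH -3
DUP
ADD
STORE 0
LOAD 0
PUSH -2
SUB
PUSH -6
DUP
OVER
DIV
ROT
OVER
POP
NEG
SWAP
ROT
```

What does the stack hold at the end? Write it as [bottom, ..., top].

[4, 1, -6]

PUSH 5  -> [5]
PUSH 11 -> [5, 11]
ADD     -> [16]
POP     -> []
PUSH -3 -> [-3]
DUP     -> [-3, -3]
ADD     -> [-6]
STORE 0 -> []
LOAD 0  -> [-6]
PUSH -2 -> [-6, -2]
SUB     -> [-4]
PUSH -6 -> [-4, -6]
DUP     -> [-4, -6, -6]
OVER    -> [-4, -6, -6, -6]
DIV     -> [-4, -6, 1]
ROT     -> [-6, 1, -4]
OVER    -> [-6, 1, -4, 1]
POP     -> [-6, 1, -4]
NEG     -> [-6, 1, 4]
SWAP    -> [-6, 4, 1]
ROT     -> [4, 1, -6]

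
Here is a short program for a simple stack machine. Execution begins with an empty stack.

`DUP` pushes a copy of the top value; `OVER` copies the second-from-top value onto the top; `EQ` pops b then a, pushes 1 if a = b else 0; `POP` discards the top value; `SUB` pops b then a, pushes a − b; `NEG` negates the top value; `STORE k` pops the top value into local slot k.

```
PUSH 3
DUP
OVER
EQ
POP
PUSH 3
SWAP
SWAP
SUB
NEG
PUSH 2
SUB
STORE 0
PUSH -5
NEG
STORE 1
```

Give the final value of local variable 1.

PUSH 3   [3]
DUP      [3, 3]
OVER     [3, 3, 3]
EQ       [3, 1]
POP      [3]
PUSH 3   [3, 3]
SWAP     [3, 3]
SWAP     [3, 3]
SUB      [0]
NEG      [0]
PUSH 2   [0, 2]
SUB      [-2]
STORE 0  []
PUSH -5  [-5]
NEG      [5]
STORE 1  []

5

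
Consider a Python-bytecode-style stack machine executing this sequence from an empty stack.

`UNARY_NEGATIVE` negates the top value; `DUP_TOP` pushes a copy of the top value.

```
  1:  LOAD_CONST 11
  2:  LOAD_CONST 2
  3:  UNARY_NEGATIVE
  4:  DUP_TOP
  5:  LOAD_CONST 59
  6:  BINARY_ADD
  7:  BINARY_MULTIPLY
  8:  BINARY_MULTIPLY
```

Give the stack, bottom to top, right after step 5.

[11, -2, -2, 59]

LOAD_CONST 11  -> [11]
LOAD_CONST 2   -> [11, 2]
UNARY_NEGATIVE -> [11, -2]
DUP_TOP        -> [11, -2, -2]
LOAD_CONST 59  -> [11, -2, -2, 59]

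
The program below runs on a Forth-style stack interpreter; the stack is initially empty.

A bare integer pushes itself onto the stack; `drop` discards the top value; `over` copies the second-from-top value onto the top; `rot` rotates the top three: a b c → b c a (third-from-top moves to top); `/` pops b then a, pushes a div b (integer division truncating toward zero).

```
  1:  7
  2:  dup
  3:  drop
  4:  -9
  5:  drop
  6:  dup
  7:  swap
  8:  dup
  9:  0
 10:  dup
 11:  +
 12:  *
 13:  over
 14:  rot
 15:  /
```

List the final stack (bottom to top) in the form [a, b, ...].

7    → [7]
dup  → [7, 7]
drop → [7]
-9   → [7, -9]
drop → [7]
dup  → [7, 7]
swap → [7, 7]
dup  → [7, 7, 7]
0    → [7, 7, 7, 0]
dup  → [7, 7, 7, 0, 0]
+    → [7, 7, 7, 0]
*    → [7, 7, 0]
over → [7, 7, 0, 7]
rot  → [7, 0, 7, 7]
/    → [7, 0, 1]

[7, 0, 1]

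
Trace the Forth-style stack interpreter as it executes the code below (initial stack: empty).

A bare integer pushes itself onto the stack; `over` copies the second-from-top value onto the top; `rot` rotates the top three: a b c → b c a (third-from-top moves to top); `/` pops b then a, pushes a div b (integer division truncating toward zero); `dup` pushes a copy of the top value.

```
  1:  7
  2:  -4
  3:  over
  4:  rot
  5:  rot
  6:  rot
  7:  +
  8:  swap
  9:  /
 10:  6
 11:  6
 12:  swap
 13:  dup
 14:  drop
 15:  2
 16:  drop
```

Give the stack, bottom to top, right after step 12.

7    → [7]
-4   → [7, -4]
over → [7, -4, 7]
rot  → [-4, 7, 7]
rot  → [7, 7, -4]
rot  → [7, -4, 7]
+    → [7, 3]
swap → [3, 7]
/    → [0]
6    → [0, 6]
6    → [0, 6, 6]
swap → [0, 6, 6]

[0, 6, 6]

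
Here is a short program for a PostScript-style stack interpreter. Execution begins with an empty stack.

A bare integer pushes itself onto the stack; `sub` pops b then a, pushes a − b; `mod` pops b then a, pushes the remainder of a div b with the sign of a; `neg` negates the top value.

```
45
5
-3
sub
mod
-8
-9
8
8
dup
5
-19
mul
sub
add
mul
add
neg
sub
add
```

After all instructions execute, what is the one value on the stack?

45  → [45]
5   → [45, 5]
-3  → [45, 5, -3]
sub → [45, 8]
mod → [5]
-8  → [5, -8]
-9  → [5, -8, -9]
8   → [5, -8, -9, 8]
8   → [5, -8, -9, 8, 8]
dup → [5, -8, -9, 8, 8, 8]
5   → [5, -8, -9, 8, 8, 8, 5]
-19 → [5, -8, -9, 8, 8, 8, 5, -19]
mul → [5, -8, -9, 8, 8, 8, -95]
sub → [5, -8, -9, 8, 8, 103]
add → [5, -8, -9, 8, 111]
mul → [5, -8, -9, 888]
add → [5, -8, 879]
neg → [5, -8, -879]
sub → [5, 871]
add → [876]

876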